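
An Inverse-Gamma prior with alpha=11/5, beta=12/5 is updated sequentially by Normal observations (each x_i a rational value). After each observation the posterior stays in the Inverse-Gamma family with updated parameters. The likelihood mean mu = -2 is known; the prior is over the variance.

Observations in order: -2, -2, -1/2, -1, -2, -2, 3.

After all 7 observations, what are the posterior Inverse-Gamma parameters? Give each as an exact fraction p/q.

obs 1: x=-2 → posterior Inverse-Gamma(27/10, 12/5)
obs 2: x=-2 → posterior Inverse-Gamma(16/5, 12/5)
obs 3: x=-1/2 → posterior Inverse-Gamma(37/10, 141/40)
obs 4: x=-1 → posterior Inverse-Gamma(21/5, 161/40)
obs 5: x=-2 → posterior Inverse-Gamma(47/10, 161/40)
obs 6: x=-2 → posterior Inverse-Gamma(26/5, 161/40)
obs 7: x=3 → posterior Inverse-Gamma(57/10, 661/40)

alpha=57/10, beta=661/40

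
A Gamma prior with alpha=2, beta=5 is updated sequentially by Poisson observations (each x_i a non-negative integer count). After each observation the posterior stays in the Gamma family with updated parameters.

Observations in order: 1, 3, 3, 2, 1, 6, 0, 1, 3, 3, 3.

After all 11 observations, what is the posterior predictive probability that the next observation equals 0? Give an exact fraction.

obs 1: x=1 → posterior Gamma(3, 6)
obs 2: x=3 → posterior Gamma(6, 7)
obs 3: x=3 → posterior Gamma(9, 8)
obs 4: x=2 → posterior Gamma(11, 9)
obs 5: x=1 → posterior Gamma(12, 10)
obs 6: x=6 → posterior Gamma(18, 11)
obs 7: x=0 → posterior Gamma(18, 12)
obs 8: x=1 → posterior Gamma(19, 13)
obs 9: x=3 → posterior Gamma(22, 14)
obs 10: x=3 → posterior Gamma(25, 15)
obs 11: x=3 → posterior Gamma(28, 16)

5192296858534827628530496329220096/28351092476867700887730107366063041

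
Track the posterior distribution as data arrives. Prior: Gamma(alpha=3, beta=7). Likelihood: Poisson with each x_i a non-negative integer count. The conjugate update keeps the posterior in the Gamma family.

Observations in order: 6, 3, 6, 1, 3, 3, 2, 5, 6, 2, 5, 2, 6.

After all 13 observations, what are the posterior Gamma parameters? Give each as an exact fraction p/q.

alpha=53, beta=20

obs 1: x=6 → posterior Gamma(9, 8)
obs 2: x=3 → posterior Gamma(12, 9)
obs 3: x=6 → posterior Gamma(18, 10)
obs 4: x=1 → posterior Gamma(19, 11)
obs 5: x=3 → posterior Gamma(22, 12)
obs 6: x=3 → posterior Gamma(25, 13)
obs 7: x=2 → posterior Gamma(27, 14)
obs 8: x=5 → posterior Gamma(32, 15)
obs 9: x=6 → posterior Gamma(38, 16)
obs 10: x=2 → posterior Gamma(40, 17)
obs 11: x=5 → posterior Gamma(45, 18)
obs 12: x=2 → posterior Gamma(47, 19)
obs 13: x=6 → posterior Gamma(53, 20)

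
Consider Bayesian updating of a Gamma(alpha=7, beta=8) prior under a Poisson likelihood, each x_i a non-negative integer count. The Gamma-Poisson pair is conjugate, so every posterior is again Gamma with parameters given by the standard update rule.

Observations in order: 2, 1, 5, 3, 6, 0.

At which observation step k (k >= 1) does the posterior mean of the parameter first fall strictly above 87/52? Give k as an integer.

k = 5

obs 1: x=2 → posterior Gamma(9, 9)
obs 2: x=1 → posterior Gamma(10, 10)
obs 3: x=5 → posterior Gamma(15, 11)
obs 4: x=3 → posterior Gamma(18, 12)
obs 5: x=6 → posterior Gamma(24, 13)
obs 6: x=0 → posterior Gamma(24, 14)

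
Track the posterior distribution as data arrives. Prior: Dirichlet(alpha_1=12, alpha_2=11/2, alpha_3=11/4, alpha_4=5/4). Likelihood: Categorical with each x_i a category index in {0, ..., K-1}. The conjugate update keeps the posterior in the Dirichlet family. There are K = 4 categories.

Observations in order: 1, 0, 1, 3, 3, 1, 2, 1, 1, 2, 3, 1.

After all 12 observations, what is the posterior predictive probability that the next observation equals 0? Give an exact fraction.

26/67

obs 1: x=1 → posterior Dirichlet(12, 13/2, 11/4, 5/4)
obs 2: x=0 → posterior Dirichlet(13, 13/2, 11/4, 5/4)
obs 3: x=1 → posterior Dirichlet(13, 15/2, 11/4, 5/4)
obs 4: x=3 → posterior Dirichlet(13, 15/2, 11/4, 9/4)
obs 5: x=3 → posterior Dirichlet(13, 15/2, 11/4, 13/4)
obs 6: x=1 → posterior Dirichlet(13, 17/2, 11/4, 13/4)
obs 7: x=2 → posterior Dirichlet(13, 17/2, 15/4, 13/4)
obs 8: x=1 → posterior Dirichlet(13, 19/2, 15/4, 13/4)
obs 9: x=1 → posterior Dirichlet(13, 21/2, 15/4, 13/4)
obs 10: x=2 → posterior Dirichlet(13, 21/2, 19/4, 13/4)
obs 11: x=3 → posterior Dirichlet(13, 21/2, 19/4, 17/4)
obs 12: x=1 → posterior Dirichlet(13, 23/2, 19/4, 17/4)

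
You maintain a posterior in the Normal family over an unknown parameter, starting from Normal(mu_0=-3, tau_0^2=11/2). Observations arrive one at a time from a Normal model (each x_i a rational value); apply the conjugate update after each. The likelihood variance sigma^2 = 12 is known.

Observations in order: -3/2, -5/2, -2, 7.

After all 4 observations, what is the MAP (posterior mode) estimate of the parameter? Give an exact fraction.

-61/68

obs 1: x=-3/2 → posterior Normal(-177/70, 132/35)
obs 2: x=-5/2 → posterior Normal(-58/23, 66/23)
obs 3: x=-2 → posterior Normal(-46/19, 44/19)
obs 4: x=7 → posterior Normal(-61/68, 33/17)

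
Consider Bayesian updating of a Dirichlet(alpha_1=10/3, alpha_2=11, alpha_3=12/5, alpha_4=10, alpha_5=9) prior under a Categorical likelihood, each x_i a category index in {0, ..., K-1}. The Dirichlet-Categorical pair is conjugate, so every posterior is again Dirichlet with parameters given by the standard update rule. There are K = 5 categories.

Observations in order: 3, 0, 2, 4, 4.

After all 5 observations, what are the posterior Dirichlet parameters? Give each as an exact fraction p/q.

obs 1: x=3 → posterior Dirichlet(10/3, 11, 12/5, 11, 9)
obs 2: x=0 → posterior Dirichlet(13/3, 11, 12/5, 11, 9)
obs 3: x=2 → posterior Dirichlet(13/3, 11, 17/5, 11, 9)
obs 4: x=4 → posterior Dirichlet(13/3, 11, 17/5, 11, 10)
obs 5: x=4 → posterior Dirichlet(13/3, 11, 17/5, 11, 11)

alpha_1=13/3, alpha_2=11, alpha_3=17/5, alpha_4=11, alpha_5=11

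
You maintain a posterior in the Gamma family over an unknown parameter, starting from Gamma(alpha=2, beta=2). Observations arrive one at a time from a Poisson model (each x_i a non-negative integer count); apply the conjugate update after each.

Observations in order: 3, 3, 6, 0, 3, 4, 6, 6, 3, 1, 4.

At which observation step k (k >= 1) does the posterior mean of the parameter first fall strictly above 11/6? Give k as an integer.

k = 2

obs 1: x=3 → posterior Gamma(5, 3)
obs 2: x=3 → posterior Gamma(8, 4)
obs 3: x=6 → posterior Gamma(14, 5)
obs 4: x=0 → posterior Gamma(14, 6)
obs 5: x=3 → posterior Gamma(17, 7)
obs 6: x=4 → posterior Gamma(21, 8)
obs 7: x=6 → posterior Gamma(27, 9)
obs 8: x=6 → posterior Gamma(33, 10)
obs 9: x=3 → posterior Gamma(36, 11)
obs 10: x=1 → posterior Gamma(37, 12)
obs 11: x=4 → posterior Gamma(41, 13)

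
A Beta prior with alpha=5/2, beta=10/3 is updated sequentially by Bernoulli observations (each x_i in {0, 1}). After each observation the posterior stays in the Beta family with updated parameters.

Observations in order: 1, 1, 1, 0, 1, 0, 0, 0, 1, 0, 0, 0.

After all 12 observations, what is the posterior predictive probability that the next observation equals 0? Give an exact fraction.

obs 1: x=1 → posterior Beta(7/2, 10/3)
obs 2: x=1 → posterior Beta(9/2, 10/3)
obs 3: x=1 → posterior Beta(11/2, 10/3)
obs 4: x=0 → posterior Beta(11/2, 13/3)
obs 5: x=1 → posterior Beta(13/2, 13/3)
obs 6: x=0 → posterior Beta(13/2, 16/3)
obs 7: x=0 → posterior Beta(13/2, 19/3)
obs 8: x=0 → posterior Beta(13/2, 22/3)
obs 9: x=1 → posterior Beta(15/2, 22/3)
obs 10: x=0 → posterior Beta(15/2, 25/3)
obs 11: x=0 → posterior Beta(15/2, 28/3)
obs 12: x=0 → posterior Beta(15/2, 31/3)

62/107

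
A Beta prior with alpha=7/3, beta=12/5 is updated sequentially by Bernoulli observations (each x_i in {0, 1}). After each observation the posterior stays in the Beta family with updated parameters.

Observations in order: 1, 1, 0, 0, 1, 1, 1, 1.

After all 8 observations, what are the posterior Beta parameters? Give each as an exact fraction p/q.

obs 1: x=1 → posterior Beta(10/3, 12/5)
obs 2: x=1 → posterior Beta(13/3, 12/5)
obs 3: x=0 → posterior Beta(13/3, 17/5)
obs 4: x=0 → posterior Beta(13/3, 22/5)
obs 5: x=1 → posterior Beta(16/3, 22/5)
obs 6: x=1 → posterior Beta(19/3, 22/5)
obs 7: x=1 → posterior Beta(22/3, 22/5)
obs 8: x=1 → posterior Beta(25/3, 22/5)

alpha=25/3, beta=22/5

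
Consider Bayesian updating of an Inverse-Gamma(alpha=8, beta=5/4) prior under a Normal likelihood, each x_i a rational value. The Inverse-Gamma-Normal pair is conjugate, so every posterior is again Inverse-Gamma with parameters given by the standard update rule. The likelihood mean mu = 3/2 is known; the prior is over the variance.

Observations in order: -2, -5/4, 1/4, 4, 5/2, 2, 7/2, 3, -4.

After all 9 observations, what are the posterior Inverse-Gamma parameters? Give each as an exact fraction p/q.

alpha=25/2, beta=543/16

obs 1: x=-2 → posterior Inverse-Gamma(17/2, 59/8)
obs 2: x=-5/4 → posterior Inverse-Gamma(9, 357/32)
obs 3: x=1/4 → posterior Inverse-Gamma(19/2, 191/16)
obs 4: x=4 → posterior Inverse-Gamma(10, 241/16)
obs 5: x=5/2 → posterior Inverse-Gamma(21/2, 249/16)
obs 6: x=2 → posterior Inverse-Gamma(11, 251/16)
obs 7: x=7/2 → posterior Inverse-Gamma(23/2, 283/16)
obs 8: x=3 → posterior Inverse-Gamma(12, 301/16)
obs 9: x=-4 → posterior Inverse-Gamma(25/2, 543/16)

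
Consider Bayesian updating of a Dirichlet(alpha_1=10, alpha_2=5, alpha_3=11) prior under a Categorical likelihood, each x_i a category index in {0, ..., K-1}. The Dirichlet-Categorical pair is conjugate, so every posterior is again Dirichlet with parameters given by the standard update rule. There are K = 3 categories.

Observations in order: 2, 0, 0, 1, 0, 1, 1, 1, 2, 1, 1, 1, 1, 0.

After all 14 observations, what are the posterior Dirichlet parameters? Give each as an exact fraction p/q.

obs 1: x=2 → posterior Dirichlet(10, 5, 12)
obs 2: x=0 → posterior Dirichlet(11, 5, 12)
obs 3: x=0 → posterior Dirichlet(12, 5, 12)
obs 4: x=1 → posterior Dirichlet(12, 6, 12)
obs 5: x=0 → posterior Dirichlet(13, 6, 12)
obs 6: x=1 → posterior Dirichlet(13, 7, 12)
obs 7: x=1 → posterior Dirichlet(13, 8, 12)
obs 8: x=1 → posterior Dirichlet(13, 9, 12)
obs 9: x=2 → posterior Dirichlet(13, 9, 13)
obs 10: x=1 → posterior Dirichlet(13, 10, 13)
obs 11: x=1 → posterior Dirichlet(13, 11, 13)
obs 12: x=1 → posterior Dirichlet(13, 12, 13)
obs 13: x=1 → posterior Dirichlet(13, 13, 13)
obs 14: x=0 → posterior Dirichlet(14, 13, 13)

alpha_1=14, alpha_2=13, alpha_3=13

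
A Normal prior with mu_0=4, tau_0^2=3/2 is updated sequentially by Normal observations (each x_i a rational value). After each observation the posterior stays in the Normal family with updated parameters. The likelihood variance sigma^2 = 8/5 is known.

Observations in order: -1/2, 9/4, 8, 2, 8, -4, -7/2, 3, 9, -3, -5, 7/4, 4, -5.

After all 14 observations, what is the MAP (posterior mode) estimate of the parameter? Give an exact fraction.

obs 1: x=-1/2 → posterior Normal(113/62, 24/31)
obs 2: x=9/4 → posterior Normal(361/184, 12/23)
obs 3: x=8 → posterior Normal(841/244, 24/61)
obs 4: x=2 → posterior Normal(961/304, 6/19)
obs 5: x=8 → posterior Normal(1441/364, 24/91)
obs 6: x=-4 → posterior Normal(1201/424, 12/53)
obs 7: x=-7/2 → posterior Normal(991/484, 24/121)
obs 8: x=3 → posterior Normal(1171/544, 3/17)
obs 9: x=9 → posterior Normal(1711/604, 24/151)
obs 10: x=-3 → posterior Normal(1531/664, 12/83)
obs 11: x=-5 → posterior Normal(1231/724, 24/181)
obs 12: x=7/4 → posterior Normal(167/98, 6/49)
obs 13: x=4 → posterior Normal(394/211, 24/211)
obs 14: x=-5 → posterior Normal(319/226, 12/113)

319/226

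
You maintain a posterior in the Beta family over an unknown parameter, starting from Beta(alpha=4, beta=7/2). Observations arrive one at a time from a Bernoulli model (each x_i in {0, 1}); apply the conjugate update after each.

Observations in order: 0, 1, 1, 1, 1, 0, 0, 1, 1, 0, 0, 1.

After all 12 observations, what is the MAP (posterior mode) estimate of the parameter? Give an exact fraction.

obs 1: x=0 → posterior Beta(4, 9/2)
obs 2: x=1 → posterior Beta(5, 9/2)
obs 3: x=1 → posterior Beta(6, 9/2)
obs 4: x=1 → posterior Beta(7, 9/2)
obs 5: x=1 → posterior Beta(8, 9/2)
obs 6: x=0 → posterior Beta(8, 11/2)
obs 7: x=0 → posterior Beta(8, 13/2)
obs 8: x=1 → posterior Beta(9, 13/2)
obs 9: x=1 → posterior Beta(10, 13/2)
obs 10: x=0 → posterior Beta(10, 15/2)
obs 11: x=0 → posterior Beta(10, 17/2)
obs 12: x=1 → posterior Beta(11, 17/2)

4/7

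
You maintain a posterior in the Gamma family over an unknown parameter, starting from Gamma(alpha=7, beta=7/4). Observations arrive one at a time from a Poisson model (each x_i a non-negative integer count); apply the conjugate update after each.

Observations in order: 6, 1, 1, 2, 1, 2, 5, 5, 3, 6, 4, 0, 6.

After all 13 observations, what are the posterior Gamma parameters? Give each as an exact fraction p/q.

alpha=49, beta=59/4

obs 1: x=6 → posterior Gamma(13, 11/4)
obs 2: x=1 → posterior Gamma(14, 15/4)
obs 3: x=1 → posterior Gamma(15, 19/4)
obs 4: x=2 → posterior Gamma(17, 23/4)
obs 5: x=1 → posterior Gamma(18, 27/4)
obs 6: x=2 → posterior Gamma(20, 31/4)
obs 7: x=5 → posterior Gamma(25, 35/4)
obs 8: x=5 → posterior Gamma(30, 39/4)
obs 9: x=3 → posterior Gamma(33, 43/4)
obs 10: x=6 → posterior Gamma(39, 47/4)
obs 11: x=4 → posterior Gamma(43, 51/4)
obs 12: x=0 → posterior Gamma(43, 55/4)
obs 13: x=6 → posterior Gamma(49, 59/4)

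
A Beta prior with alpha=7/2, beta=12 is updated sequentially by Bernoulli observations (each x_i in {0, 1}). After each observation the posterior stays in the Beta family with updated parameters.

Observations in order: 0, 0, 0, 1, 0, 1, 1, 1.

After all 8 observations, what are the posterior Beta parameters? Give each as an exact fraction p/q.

obs 1: x=0 → posterior Beta(7/2, 13)
obs 2: x=0 → posterior Beta(7/2, 14)
obs 3: x=0 → posterior Beta(7/2, 15)
obs 4: x=1 → posterior Beta(9/2, 15)
obs 5: x=0 → posterior Beta(9/2, 16)
obs 6: x=1 → posterior Beta(11/2, 16)
obs 7: x=1 → posterior Beta(13/2, 16)
obs 8: x=1 → posterior Beta(15/2, 16)

alpha=15/2, beta=16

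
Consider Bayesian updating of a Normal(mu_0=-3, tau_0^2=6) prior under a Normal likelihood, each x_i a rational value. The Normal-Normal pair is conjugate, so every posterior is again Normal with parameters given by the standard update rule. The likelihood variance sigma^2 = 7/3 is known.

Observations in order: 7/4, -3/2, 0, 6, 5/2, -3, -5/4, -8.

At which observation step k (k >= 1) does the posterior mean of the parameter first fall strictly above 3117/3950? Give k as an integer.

k = 4

obs 1: x=7/4 → posterior Normal(21/50, 42/25)
obs 2: x=-3/2 → posterior Normal(-33/86, 42/43)
obs 3: x=0 → posterior Normal(-33/122, 42/61)
obs 4: x=6 → posterior Normal(183/158, 42/79)
obs 5: x=5/2 → posterior Normal(273/194, 42/97)
obs 6: x=-3 → posterior Normal(33/46, 42/115)
obs 7: x=-5/4 → posterior Normal(60/133, 6/19)
obs 8: x=-8 → posterior Normal(-84/151, 42/151)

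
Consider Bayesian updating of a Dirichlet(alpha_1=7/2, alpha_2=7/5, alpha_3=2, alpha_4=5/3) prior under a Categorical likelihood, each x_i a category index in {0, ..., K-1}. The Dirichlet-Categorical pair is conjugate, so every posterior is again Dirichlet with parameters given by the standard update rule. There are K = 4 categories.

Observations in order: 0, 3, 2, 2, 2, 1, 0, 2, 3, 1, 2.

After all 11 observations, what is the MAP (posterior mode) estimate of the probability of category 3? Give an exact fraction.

obs 1: x=0 → posterior Dirichlet(9/2, 7/5, 2, 5/3)
obs 2: x=3 → posterior Dirichlet(9/2, 7/5, 2, 8/3)
obs 3: x=2 → posterior Dirichlet(9/2, 7/5, 3, 8/3)
obs 4: x=2 → posterior Dirichlet(9/2, 7/5, 4, 8/3)
obs 5: x=2 → posterior Dirichlet(9/2, 7/5, 5, 8/3)
obs 6: x=1 → posterior Dirichlet(9/2, 12/5, 5, 8/3)
obs 7: x=0 → posterior Dirichlet(11/2, 12/5, 5, 8/3)
obs 8: x=2 → posterior Dirichlet(11/2, 12/5, 6, 8/3)
obs 9: x=3 → posterior Dirichlet(11/2, 12/5, 6, 11/3)
obs 10: x=1 → posterior Dirichlet(11/2, 17/5, 6, 11/3)
obs 11: x=2 → posterior Dirichlet(11/2, 17/5, 7, 11/3)

80/467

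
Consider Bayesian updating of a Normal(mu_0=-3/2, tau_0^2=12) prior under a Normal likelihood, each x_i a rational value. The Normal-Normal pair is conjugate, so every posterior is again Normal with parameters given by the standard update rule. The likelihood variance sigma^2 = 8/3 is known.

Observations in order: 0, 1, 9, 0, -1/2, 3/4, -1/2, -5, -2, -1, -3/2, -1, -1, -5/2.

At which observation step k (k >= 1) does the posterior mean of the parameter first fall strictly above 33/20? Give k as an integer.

obs 1: x=0 → posterior Normal(-3/11, 24/11)
obs 2: x=1 → posterior Normal(3/10, 6/5)
obs 3: x=9 → posterior Normal(3, 24/29)
obs 4: x=0 → posterior Normal(87/38, 12/19)
obs 5: x=-1/2 → posterior Normal(165/94, 24/47)
obs 6: x=3/4 → posterior Normal(51/32, 3/7)
obs 7: x=-1/2 → posterior Normal(339/260, 24/65)
obs 8: x=-5 → posterior Normal(159/296, 12/37)
obs 9: x=-2 → posterior Normal(87/332, 24/83)
obs 10: x=-1 → posterior Normal(51/368, 6/23)
obs 11: x=-3/2 → posterior Normal(-3/404, 24/101)
obs 12: x=-1 → posterior Normal(-39/440, 12/55)
obs 13: x=-1 → posterior Normal(-75/476, 24/119)
obs 14: x=-5/2 → posterior Normal(-165/512, 3/16)

k = 3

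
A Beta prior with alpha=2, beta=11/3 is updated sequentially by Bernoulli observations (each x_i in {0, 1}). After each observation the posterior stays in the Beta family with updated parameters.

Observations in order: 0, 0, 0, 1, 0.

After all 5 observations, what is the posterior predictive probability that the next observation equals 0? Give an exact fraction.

obs 1: x=0 → posterior Beta(2, 14/3)
obs 2: x=0 → posterior Beta(2, 17/3)
obs 3: x=0 → posterior Beta(2, 20/3)
obs 4: x=1 → posterior Beta(3, 20/3)
obs 5: x=0 → posterior Beta(3, 23/3)

23/32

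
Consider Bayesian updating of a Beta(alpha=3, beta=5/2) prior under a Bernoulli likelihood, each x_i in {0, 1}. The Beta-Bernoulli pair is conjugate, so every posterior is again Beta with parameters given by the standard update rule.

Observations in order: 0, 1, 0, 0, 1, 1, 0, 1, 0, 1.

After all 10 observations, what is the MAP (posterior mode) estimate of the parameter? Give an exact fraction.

14/27

obs 1: x=0 → posterior Beta(3, 7/2)
obs 2: x=1 → posterior Beta(4, 7/2)
obs 3: x=0 → posterior Beta(4, 9/2)
obs 4: x=0 → posterior Beta(4, 11/2)
obs 5: x=1 → posterior Beta(5, 11/2)
obs 6: x=1 → posterior Beta(6, 11/2)
obs 7: x=0 → posterior Beta(6, 13/2)
obs 8: x=1 → posterior Beta(7, 13/2)
obs 9: x=0 → posterior Beta(7, 15/2)
obs 10: x=1 → posterior Beta(8, 15/2)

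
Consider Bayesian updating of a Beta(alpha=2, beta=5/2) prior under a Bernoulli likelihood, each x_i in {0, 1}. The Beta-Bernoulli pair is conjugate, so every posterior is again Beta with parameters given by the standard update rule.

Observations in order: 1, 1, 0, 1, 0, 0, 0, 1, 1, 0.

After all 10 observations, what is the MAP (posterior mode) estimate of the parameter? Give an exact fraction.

obs 1: x=1 → posterior Beta(3, 5/2)
obs 2: x=1 → posterior Beta(4, 5/2)
obs 3: x=0 → posterior Beta(4, 7/2)
obs 4: x=1 → posterior Beta(5, 7/2)
obs 5: x=0 → posterior Beta(5, 9/2)
obs 6: x=0 → posterior Beta(5, 11/2)
obs 7: x=0 → posterior Beta(5, 13/2)
obs 8: x=1 → posterior Beta(6, 13/2)
obs 9: x=1 → posterior Beta(7, 13/2)
obs 10: x=0 → posterior Beta(7, 15/2)

12/25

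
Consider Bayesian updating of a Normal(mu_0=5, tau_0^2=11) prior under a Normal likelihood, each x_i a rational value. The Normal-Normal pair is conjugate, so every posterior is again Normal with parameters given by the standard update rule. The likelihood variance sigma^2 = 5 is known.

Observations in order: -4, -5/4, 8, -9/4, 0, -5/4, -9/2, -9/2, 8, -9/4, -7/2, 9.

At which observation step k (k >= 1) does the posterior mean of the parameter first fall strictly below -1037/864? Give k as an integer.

obs 1: x=-4 → posterior Normal(-19/16, 55/16)
obs 2: x=-5/4 → posterior Normal(-131/108, 55/27)
obs 3: x=8 → posterior Normal(221/152, 55/38)
obs 4: x=-9/4 → posterior Normal(61/98, 55/49)
obs 5: x=0 → posterior Normal(61/120, 11/12)
obs 6: x=-5/4 → posterior Normal(67/284, 55/71)
obs 7: x=-9/2 → posterior Normal(-131/328, 55/82)
obs 8: x=-9/2 → posterior Normal(-329/372, 55/93)
obs 9: x=8 → posterior Normal(23/416, 55/104)
obs 10: x=-9/4 → posterior Normal(-19/115, 11/23)
obs 11: x=-7/2 → posterior Normal(-115/252, 55/126)
obs 12: x=9 → posterior Normal(83/274, 55/137)

k = 2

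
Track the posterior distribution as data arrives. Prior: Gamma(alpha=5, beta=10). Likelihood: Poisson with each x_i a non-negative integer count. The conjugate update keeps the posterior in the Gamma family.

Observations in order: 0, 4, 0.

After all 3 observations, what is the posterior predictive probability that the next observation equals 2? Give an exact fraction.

obs 1: x=0 → posterior Gamma(5, 11)
obs 2: x=4 → posterior Gamma(9, 12)
obs 3: x=0 → posterior Gamma(9, 13)

477202471785/4049565169664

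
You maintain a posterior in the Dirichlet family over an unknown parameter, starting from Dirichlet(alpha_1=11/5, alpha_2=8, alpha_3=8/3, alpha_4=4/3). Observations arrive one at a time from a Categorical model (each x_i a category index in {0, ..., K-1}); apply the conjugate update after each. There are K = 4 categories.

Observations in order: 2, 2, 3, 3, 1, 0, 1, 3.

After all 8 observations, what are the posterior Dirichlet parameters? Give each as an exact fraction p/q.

alpha_1=16/5, alpha_2=10, alpha_3=14/3, alpha_4=13/3

obs 1: x=2 → posterior Dirichlet(11/5, 8, 11/3, 4/3)
obs 2: x=2 → posterior Dirichlet(11/5, 8, 14/3, 4/3)
obs 3: x=3 → posterior Dirichlet(11/5, 8, 14/3, 7/3)
obs 4: x=3 → posterior Dirichlet(11/5, 8, 14/3, 10/3)
obs 5: x=1 → posterior Dirichlet(11/5, 9, 14/3, 10/3)
obs 6: x=0 → posterior Dirichlet(16/5, 9, 14/3, 10/3)
obs 7: x=1 → posterior Dirichlet(16/5, 10, 14/3, 10/3)
obs 8: x=3 → posterior Dirichlet(16/5, 10, 14/3, 13/3)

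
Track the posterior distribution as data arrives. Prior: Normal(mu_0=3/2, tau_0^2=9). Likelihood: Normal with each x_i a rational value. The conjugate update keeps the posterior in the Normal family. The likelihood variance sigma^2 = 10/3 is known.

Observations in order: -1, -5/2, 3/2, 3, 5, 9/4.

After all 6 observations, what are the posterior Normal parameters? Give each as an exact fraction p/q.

mu_0=951/688, tau_0^2=45/86

obs 1: x=-1 → posterior Normal(-12/37, 90/37)
obs 2: x=-5/2 → posterior Normal(-159/128, 45/32)
obs 3: x=3/2 → posterior Normal(-3/7, 90/91)
obs 4: x=3 → posterior Normal(21/59, 45/59)
obs 5: x=5 → posterior Normal(177/145, 18/29)
obs 6: x=9/4 → posterior Normal(951/688, 45/86)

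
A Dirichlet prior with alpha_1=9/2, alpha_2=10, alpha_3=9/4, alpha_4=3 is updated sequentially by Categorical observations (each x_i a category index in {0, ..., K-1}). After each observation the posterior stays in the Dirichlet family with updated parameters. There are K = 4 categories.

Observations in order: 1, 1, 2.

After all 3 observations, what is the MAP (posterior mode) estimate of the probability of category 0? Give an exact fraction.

14/75

obs 1: x=1 → posterior Dirichlet(9/2, 11, 9/4, 3)
obs 2: x=1 → posterior Dirichlet(9/2, 12, 9/4, 3)
obs 3: x=2 → posterior Dirichlet(9/2, 12, 13/4, 3)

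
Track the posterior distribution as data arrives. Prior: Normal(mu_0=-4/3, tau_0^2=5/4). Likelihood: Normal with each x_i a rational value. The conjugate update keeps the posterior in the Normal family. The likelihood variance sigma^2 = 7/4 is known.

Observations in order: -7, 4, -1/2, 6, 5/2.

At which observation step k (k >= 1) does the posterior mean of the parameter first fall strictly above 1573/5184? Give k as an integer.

obs 1: x=-7 → posterior Normal(-133/36, 35/48)
obs 2: x=4 → posterior Normal(-73/51, 35/68)
obs 3: x=-1/2 → posterior Normal(-161/132, 35/88)
obs 4: x=6 → posterior Normal(19/162, 35/108)
obs 5: x=5/2 → posterior Normal(47/96, 35/128)

k = 5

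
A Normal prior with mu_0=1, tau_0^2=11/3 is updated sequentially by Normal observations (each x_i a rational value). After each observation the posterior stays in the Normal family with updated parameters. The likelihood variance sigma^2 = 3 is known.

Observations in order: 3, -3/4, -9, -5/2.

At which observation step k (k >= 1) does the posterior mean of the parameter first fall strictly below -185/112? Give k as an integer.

obs 1: x=3 → posterior Normal(21/10, 33/20)
obs 2: x=-3/4 → posterior Normal(135/124, 33/31)
obs 3: x=-9 → posterior Normal(-87/56, 11/14)
obs 4: x=-5/2 → posterior Normal(-7/4, 33/53)

k = 4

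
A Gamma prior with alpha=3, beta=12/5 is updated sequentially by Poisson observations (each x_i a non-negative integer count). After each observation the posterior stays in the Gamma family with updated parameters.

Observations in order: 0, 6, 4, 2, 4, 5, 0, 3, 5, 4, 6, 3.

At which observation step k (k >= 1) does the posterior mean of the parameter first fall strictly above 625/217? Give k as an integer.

obs 1: x=0 → posterior Gamma(3, 17/5)
obs 2: x=6 → posterior Gamma(9, 22/5)
obs 3: x=4 → posterior Gamma(13, 27/5)
obs 4: x=2 → posterior Gamma(15, 32/5)
obs 5: x=4 → posterior Gamma(19, 37/5)
obs 6: x=5 → posterior Gamma(24, 42/5)
obs 7: x=0 → posterior Gamma(24, 47/5)
obs 8: x=3 → posterior Gamma(27, 52/5)
obs 9: x=5 → posterior Gamma(32, 57/5)
obs 10: x=4 → posterior Gamma(36, 62/5)
obs 11: x=6 → posterior Gamma(42, 67/5)
obs 12: x=3 → posterior Gamma(45, 72/5)

k = 10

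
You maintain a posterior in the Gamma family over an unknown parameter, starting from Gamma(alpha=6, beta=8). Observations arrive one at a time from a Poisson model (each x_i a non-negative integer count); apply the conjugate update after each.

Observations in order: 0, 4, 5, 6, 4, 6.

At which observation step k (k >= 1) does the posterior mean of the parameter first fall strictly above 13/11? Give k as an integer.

obs 1: x=0 → posterior Gamma(6, 9)
obs 2: x=4 → posterior Gamma(10, 10)
obs 3: x=5 → posterior Gamma(15, 11)
obs 4: x=6 → posterior Gamma(21, 12)
obs 5: x=4 → posterior Gamma(25, 13)
obs 6: x=6 → posterior Gamma(31, 14)

k = 3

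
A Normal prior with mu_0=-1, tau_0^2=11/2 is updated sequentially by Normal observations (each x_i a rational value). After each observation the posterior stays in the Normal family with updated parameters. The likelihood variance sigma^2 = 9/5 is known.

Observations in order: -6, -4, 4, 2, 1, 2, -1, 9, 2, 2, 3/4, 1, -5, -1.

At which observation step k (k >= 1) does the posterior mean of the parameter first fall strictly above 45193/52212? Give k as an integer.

k = 9

obs 1: x=-6 → posterior Normal(-348/73, 99/73)
obs 2: x=-4 → posterior Normal(-71/16, 99/128)
obs 3: x=4 → posterior Normal(-116/61, 33/61)
obs 4: x=2 → posterior Normal(-1, 99/238)
obs 5: x=1 → posterior Normal(-183/293, 99/293)
obs 6: x=2 → posterior Normal(-73/348, 33/116)
obs 7: x=-1 → posterior Normal(-128/403, 99/403)
obs 8: x=9 → posterior Normal(367/458, 99/458)
obs 9: x=2 → posterior Normal(53/57, 11/57)
obs 10: x=2 → posterior Normal(587/568, 99/568)
obs 11: x=3/4 → posterior Normal(359/356, 99/623)
obs 12: x=1 → posterior Normal(911/904, 33/226)
obs 13: x=-5 → posterior Normal(1633/2932, 99/733)
obs 14: x=-1 → posterior Normal(1413/3152, 99/788)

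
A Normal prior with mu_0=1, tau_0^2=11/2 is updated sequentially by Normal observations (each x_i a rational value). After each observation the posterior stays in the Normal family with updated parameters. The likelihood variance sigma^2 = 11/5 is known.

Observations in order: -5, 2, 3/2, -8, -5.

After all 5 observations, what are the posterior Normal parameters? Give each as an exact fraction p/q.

mu_0=-47/18, tau_0^2=11/27

obs 1: x=-5 → posterior Normal(-23/7, 11/7)
obs 2: x=2 → posterior Normal(-13/12, 11/12)
obs 3: x=3/2 → posterior Normal(-11/34, 11/17)
obs 4: x=-8 → posterior Normal(-91/44, 1/2)
obs 5: x=-5 → posterior Normal(-47/18, 11/27)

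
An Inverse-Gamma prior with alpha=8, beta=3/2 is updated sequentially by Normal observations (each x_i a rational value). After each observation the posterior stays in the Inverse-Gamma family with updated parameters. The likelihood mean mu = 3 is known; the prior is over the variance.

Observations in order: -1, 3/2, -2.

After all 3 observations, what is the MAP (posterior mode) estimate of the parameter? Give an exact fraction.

185/84

obs 1: x=-1 → posterior Inverse-Gamma(17/2, 19/2)
obs 2: x=3/2 → posterior Inverse-Gamma(9, 85/8)
obs 3: x=-2 → posterior Inverse-Gamma(19/2, 185/8)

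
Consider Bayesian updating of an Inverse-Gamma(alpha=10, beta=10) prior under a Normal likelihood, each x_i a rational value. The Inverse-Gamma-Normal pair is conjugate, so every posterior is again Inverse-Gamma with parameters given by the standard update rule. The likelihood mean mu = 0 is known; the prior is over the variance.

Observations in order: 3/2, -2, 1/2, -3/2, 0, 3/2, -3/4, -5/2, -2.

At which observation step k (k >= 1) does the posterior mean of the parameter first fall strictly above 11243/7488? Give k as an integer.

obs 1: x=3/2 → posterior Inverse-Gamma(21/2, 89/8)
obs 2: x=-2 → posterior Inverse-Gamma(11, 105/8)
obs 3: x=1/2 → posterior Inverse-Gamma(23/2, 53/4)
obs 4: x=-3/2 → posterior Inverse-Gamma(12, 115/8)
obs 5: x=0 → posterior Inverse-Gamma(25/2, 115/8)
obs 6: x=3/2 → posterior Inverse-Gamma(13, 31/2)
obs 7: x=-3/4 → posterior Inverse-Gamma(27/2, 505/32)
obs 8: x=-5/2 → posterior Inverse-Gamma(14, 605/32)
obs 9: x=-2 → posterior Inverse-Gamma(29/2, 669/32)

k = 9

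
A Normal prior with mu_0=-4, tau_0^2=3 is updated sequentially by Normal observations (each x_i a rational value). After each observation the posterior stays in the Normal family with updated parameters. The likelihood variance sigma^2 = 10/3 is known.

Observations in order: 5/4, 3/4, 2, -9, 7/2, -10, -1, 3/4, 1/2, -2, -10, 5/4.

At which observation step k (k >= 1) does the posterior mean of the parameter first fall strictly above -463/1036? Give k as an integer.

obs 1: x=5/4 → posterior Normal(-115/76, 30/19)
obs 2: x=3/4 → posterior Normal(-11/14, 15/14)
obs 3: x=2 → posterior Normal(-4/37, 30/37)
obs 4: x=-9 → posterior Normal(-85/46, 15/23)
obs 5: x=7/2 → posterior Normal(-107/110, 6/11)
obs 6: x=-10 → posterior Normal(-287/128, 15/32)
obs 7: x=-1 → posterior Normal(-305/146, 30/73)
obs 8: x=3/4 → posterior Normal(-583/328, 15/41)
obs 9: x=1/2 → posterior Normal(-565/364, 30/91)
obs 10: x=-2 → posterior Normal(-637/400, 3/10)
obs 11: x=-10 → posterior Normal(-997/436, 30/109)
obs 12: x=5/4 → posterior Normal(-119/59, 15/59)

k = 3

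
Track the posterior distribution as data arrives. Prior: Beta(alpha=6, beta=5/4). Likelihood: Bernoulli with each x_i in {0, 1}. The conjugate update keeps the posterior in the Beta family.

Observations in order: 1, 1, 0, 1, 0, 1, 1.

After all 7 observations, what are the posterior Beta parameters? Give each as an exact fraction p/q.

obs 1: x=1 → posterior Beta(7, 5/4)
obs 2: x=1 → posterior Beta(8, 5/4)
obs 3: x=0 → posterior Beta(8, 9/4)
obs 4: x=1 → posterior Beta(9, 9/4)
obs 5: x=0 → posterior Beta(9, 13/4)
obs 6: x=1 → posterior Beta(10, 13/4)
obs 7: x=1 → posterior Beta(11, 13/4)

alpha=11, beta=13/4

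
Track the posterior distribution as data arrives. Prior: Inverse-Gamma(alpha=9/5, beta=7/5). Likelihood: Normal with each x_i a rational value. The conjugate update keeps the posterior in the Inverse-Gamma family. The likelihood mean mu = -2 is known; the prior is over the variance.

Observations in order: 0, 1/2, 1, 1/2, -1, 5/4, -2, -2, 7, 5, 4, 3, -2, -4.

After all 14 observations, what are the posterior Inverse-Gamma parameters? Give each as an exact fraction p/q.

alpha=44/5, beta=18789/160

obs 1: x=0 → posterior Inverse-Gamma(23/10, 17/5)
obs 2: x=1/2 → posterior Inverse-Gamma(14/5, 261/40)
obs 3: x=1 → posterior Inverse-Gamma(33/10, 441/40)
obs 4: x=1/2 → posterior Inverse-Gamma(19/5, 283/20)
obs 5: x=-1 → posterior Inverse-Gamma(43/10, 293/20)
obs 6: x=5/4 → posterior Inverse-Gamma(24/5, 3189/160)
obs 7: x=-2 → posterior Inverse-Gamma(53/10, 3189/160)
obs 8: x=-2 → posterior Inverse-Gamma(29/5, 3189/160)
obs 9: x=7 → posterior Inverse-Gamma(63/10, 9669/160)
obs 10: x=5 → posterior Inverse-Gamma(34/5, 13589/160)
obs 11: x=4 → posterior Inverse-Gamma(73/10, 16469/160)
obs 12: x=3 → posterior Inverse-Gamma(39/5, 18469/160)
obs 13: x=-2 → posterior Inverse-Gamma(83/10, 18469/160)
obs 14: x=-4 → posterior Inverse-Gamma(44/5, 18789/160)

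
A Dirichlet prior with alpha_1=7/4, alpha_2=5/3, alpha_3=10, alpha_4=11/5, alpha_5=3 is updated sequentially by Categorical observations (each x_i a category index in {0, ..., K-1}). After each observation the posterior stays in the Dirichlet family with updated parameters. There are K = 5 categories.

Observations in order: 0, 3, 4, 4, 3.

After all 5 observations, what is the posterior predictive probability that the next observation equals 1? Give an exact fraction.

100/1417

obs 1: x=0 → posterior Dirichlet(11/4, 5/3, 10, 11/5, 3)
obs 2: x=3 → posterior Dirichlet(11/4, 5/3, 10, 16/5, 3)
obs 3: x=4 → posterior Dirichlet(11/4, 5/3, 10, 16/5, 4)
obs 4: x=4 → posterior Dirichlet(11/4, 5/3, 10, 16/5, 5)
obs 5: x=3 → posterior Dirichlet(11/4, 5/3, 10, 21/5, 5)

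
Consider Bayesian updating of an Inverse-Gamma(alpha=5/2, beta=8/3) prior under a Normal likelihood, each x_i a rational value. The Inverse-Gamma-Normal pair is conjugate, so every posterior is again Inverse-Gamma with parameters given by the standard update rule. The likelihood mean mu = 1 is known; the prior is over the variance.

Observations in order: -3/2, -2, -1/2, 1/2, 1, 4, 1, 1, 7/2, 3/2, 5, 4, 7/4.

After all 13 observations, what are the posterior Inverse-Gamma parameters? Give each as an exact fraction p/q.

alpha=9, beta=3079/96

obs 1: x=-3/2 → posterior Inverse-Gamma(3, 139/24)
obs 2: x=-2 → posterior Inverse-Gamma(7/2, 247/24)
obs 3: x=-1/2 → posterior Inverse-Gamma(4, 137/12)
obs 4: x=1/2 → posterior Inverse-Gamma(9/2, 277/24)
obs 5: x=1 → posterior Inverse-Gamma(5, 277/24)
obs 6: x=4 → posterior Inverse-Gamma(11/2, 385/24)
obs 7: x=1 → posterior Inverse-Gamma(6, 385/24)
obs 8: x=1 → posterior Inverse-Gamma(13/2, 385/24)
obs 9: x=7/2 → posterior Inverse-Gamma(7, 115/6)
obs 10: x=3/2 → posterior Inverse-Gamma(15/2, 463/24)
obs 11: x=5 → posterior Inverse-Gamma(8, 655/24)
obs 12: x=4 → posterior Inverse-Gamma(17/2, 763/24)
obs 13: x=7/4 → posterior Inverse-Gamma(9, 3079/96)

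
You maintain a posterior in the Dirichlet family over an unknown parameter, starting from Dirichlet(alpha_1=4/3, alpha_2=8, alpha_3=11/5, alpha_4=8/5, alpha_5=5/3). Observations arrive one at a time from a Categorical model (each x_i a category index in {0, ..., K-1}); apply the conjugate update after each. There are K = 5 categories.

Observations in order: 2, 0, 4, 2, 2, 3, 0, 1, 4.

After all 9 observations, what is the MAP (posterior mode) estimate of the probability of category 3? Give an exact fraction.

4/47

obs 1: x=2 → posterior Dirichlet(4/3, 8, 16/5, 8/5, 5/3)
obs 2: x=0 → posterior Dirichlet(7/3, 8, 16/5, 8/5, 5/3)
obs 3: x=4 → posterior Dirichlet(7/3, 8, 16/5, 8/5, 8/3)
obs 4: x=2 → posterior Dirichlet(7/3, 8, 21/5, 8/5, 8/3)
obs 5: x=2 → posterior Dirichlet(7/3, 8, 26/5, 8/5, 8/3)
obs 6: x=3 → posterior Dirichlet(7/3, 8, 26/5, 13/5, 8/3)
obs 7: x=0 → posterior Dirichlet(10/3, 8, 26/5, 13/5, 8/3)
obs 8: x=1 → posterior Dirichlet(10/3, 9, 26/5, 13/5, 8/3)
obs 9: x=4 → posterior Dirichlet(10/3, 9, 26/5, 13/5, 11/3)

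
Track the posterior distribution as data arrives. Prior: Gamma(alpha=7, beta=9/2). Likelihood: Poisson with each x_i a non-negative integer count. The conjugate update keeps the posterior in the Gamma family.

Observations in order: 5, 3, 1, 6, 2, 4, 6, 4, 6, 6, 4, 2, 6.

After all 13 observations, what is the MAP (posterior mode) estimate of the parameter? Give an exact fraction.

122/35

obs 1: x=5 → posterior Gamma(12, 11/2)
obs 2: x=3 → posterior Gamma(15, 13/2)
obs 3: x=1 → posterior Gamma(16, 15/2)
obs 4: x=6 → posterior Gamma(22, 17/2)
obs 5: x=2 → posterior Gamma(24, 19/2)
obs 6: x=4 → posterior Gamma(28, 21/2)
obs 7: x=6 → posterior Gamma(34, 23/2)
obs 8: x=4 → posterior Gamma(38, 25/2)
obs 9: x=6 → posterior Gamma(44, 27/2)
obs 10: x=6 → posterior Gamma(50, 29/2)
obs 11: x=4 → posterior Gamma(54, 31/2)
obs 12: x=2 → posterior Gamma(56, 33/2)
obs 13: x=6 → posterior Gamma(62, 35/2)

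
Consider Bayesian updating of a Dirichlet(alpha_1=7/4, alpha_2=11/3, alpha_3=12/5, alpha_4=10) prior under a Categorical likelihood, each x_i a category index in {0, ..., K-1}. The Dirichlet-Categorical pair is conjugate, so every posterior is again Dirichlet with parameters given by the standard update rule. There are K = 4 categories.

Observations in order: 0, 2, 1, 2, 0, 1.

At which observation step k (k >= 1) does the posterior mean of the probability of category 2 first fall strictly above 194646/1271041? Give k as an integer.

k = 2

obs 1: x=0 → posterior Dirichlet(11/4, 11/3, 12/5, 10)
obs 2: x=2 → posterior Dirichlet(11/4, 11/3, 17/5, 10)
obs 3: x=1 → posterior Dirichlet(11/4, 14/3, 17/5, 10)
obs 4: x=2 → posterior Dirichlet(11/4, 14/3, 22/5, 10)
obs 5: x=0 → posterior Dirichlet(15/4, 14/3, 22/5, 10)
obs 6: x=1 → posterior Dirichlet(15/4, 17/3, 22/5, 10)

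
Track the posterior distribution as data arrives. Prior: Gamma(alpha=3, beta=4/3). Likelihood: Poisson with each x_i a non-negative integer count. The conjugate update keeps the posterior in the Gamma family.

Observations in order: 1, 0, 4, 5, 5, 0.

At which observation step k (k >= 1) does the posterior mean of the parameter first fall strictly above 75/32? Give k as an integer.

obs 1: x=1 → posterior Gamma(4, 7/3)
obs 2: x=0 → posterior Gamma(4, 10/3)
obs 3: x=4 → posterior Gamma(8, 13/3)
obs 4: x=5 → posterior Gamma(13, 16/3)
obs 5: x=5 → posterior Gamma(18, 19/3)
obs 6: x=0 → posterior Gamma(18, 22/3)

k = 4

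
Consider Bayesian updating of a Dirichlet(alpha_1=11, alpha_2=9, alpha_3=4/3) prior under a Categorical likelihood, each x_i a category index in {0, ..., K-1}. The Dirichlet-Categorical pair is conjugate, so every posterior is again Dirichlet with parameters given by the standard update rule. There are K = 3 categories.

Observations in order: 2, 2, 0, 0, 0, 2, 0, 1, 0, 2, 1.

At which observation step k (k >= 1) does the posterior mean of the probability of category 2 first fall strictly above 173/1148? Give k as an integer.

k = 6

obs 1: x=2 → posterior Dirichlet(11, 9, 7/3)
obs 2: x=2 → posterior Dirichlet(11, 9, 10/3)
obs 3: x=0 → posterior Dirichlet(12, 9, 10/3)
obs 4: x=0 → posterior Dirichlet(13, 9, 10/3)
obs 5: x=0 → posterior Dirichlet(14, 9, 10/3)
obs 6: x=2 → posterior Dirichlet(14, 9, 13/3)
obs 7: x=0 → posterior Dirichlet(15, 9, 13/3)
obs 8: x=1 → posterior Dirichlet(15, 10, 13/3)
obs 9: x=0 → posterior Dirichlet(16, 10, 13/3)
obs 10: x=2 → posterior Dirichlet(16, 10, 16/3)
obs 11: x=1 → posterior Dirichlet(16, 11, 16/3)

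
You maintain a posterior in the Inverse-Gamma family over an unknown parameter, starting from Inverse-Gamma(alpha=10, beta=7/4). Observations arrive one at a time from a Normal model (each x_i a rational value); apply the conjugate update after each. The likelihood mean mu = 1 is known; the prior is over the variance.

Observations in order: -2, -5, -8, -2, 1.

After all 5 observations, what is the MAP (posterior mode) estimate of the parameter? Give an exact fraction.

obs 1: x=-2 → posterior Inverse-Gamma(21/2, 25/4)
obs 2: x=-5 → posterior Inverse-Gamma(11, 97/4)
obs 3: x=-8 → posterior Inverse-Gamma(23/2, 259/4)
obs 4: x=-2 → posterior Inverse-Gamma(12, 277/4)
obs 5: x=1 → posterior Inverse-Gamma(25/2, 277/4)

277/54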